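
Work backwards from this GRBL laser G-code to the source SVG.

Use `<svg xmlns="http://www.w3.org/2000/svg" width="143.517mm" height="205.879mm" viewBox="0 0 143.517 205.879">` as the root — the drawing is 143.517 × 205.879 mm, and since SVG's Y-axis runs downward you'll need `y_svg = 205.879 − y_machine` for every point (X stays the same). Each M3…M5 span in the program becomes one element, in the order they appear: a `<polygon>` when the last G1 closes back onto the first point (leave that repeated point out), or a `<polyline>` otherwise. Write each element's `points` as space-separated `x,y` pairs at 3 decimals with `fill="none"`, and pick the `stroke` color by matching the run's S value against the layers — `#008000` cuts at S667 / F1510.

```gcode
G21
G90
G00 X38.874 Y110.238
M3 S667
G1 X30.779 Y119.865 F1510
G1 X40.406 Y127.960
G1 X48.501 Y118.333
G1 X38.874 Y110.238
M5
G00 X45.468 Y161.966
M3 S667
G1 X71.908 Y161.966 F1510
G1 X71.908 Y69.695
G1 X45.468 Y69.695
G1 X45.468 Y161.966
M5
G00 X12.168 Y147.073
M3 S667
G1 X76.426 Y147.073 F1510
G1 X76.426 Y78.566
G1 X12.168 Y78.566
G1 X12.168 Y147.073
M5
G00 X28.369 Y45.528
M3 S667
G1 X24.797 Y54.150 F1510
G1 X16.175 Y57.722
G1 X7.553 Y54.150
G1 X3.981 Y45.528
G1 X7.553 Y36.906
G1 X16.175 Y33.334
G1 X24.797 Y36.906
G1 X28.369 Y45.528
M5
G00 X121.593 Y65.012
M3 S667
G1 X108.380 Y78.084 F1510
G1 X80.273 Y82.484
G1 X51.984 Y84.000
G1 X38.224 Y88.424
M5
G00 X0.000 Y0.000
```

Each laser-on run becomes one SVG element. Flip Y back into SVG space with y_svg = 205.879 − y_machine. Every run uses S667, so all elements get stroke `#008000` (cut).

Run 1: The run returns to its start, so emit a `<polygon>` with points (Y-flipped): 38.874,95.641 30.779,86.014 40.406,77.919 48.501,87.546.

Run 2: The run returns to its start, so emit a `<polygon>` with points (Y-flipped): 45.468,43.913 71.908,43.913 71.908,136.184 45.468,136.184.

Run 3: The run returns to its start, so emit a `<polygon>` with points (Y-flipped): 12.168,58.806 76.426,58.806 76.426,127.313 12.168,127.313.

Run 4: The run returns to its start, so emit a `<polygon>` with points (Y-flipped): 28.369,160.351 24.797,151.729 16.175,148.157 7.553,151.729 3.981,160.351 7.553,168.973 16.175,172.545 24.797,168.973.

Run 5: The run is open, so emit a `<polyline>` with points (Y-flipped): 121.593,140.867 108.380,127.795 80.273,123.395 51.984,121.879 38.224,117.455.

<svg xmlns="http://www.w3.org/2000/svg" width="143.517mm" height="205.879mm" viewBox="0 0 143.517 205.879">
  <polygon points="38.874,95.641 30.779,86.014 40.406,77.919 48.501,87.546" fill="none" stroke="#008000"/>
  <polygon points="45.468,43.913 71.908,43.913 71.908,136.184 45.468,136.184" fill="none" stroke="#008000"/>
  <polygon points="12.168,58.806 76.426,58.806 76.426,127.313 12.168,127.313" fill="none" stroke="#008000"/>
  <polygon points="28.369,160.351 24.797,151.729 16.175,148.157 7.553,151.729 3.981,160.351 7.553,168.973 16.175,172.545 24.797,168.973" fill="none" stroke="#008000"/>
  <polyline points="121.593,140.867 108.380,127.795 80.273,123.395 51.984,121.879 38.224,117.455" fill="none" stroke="#008000"/>
</svg>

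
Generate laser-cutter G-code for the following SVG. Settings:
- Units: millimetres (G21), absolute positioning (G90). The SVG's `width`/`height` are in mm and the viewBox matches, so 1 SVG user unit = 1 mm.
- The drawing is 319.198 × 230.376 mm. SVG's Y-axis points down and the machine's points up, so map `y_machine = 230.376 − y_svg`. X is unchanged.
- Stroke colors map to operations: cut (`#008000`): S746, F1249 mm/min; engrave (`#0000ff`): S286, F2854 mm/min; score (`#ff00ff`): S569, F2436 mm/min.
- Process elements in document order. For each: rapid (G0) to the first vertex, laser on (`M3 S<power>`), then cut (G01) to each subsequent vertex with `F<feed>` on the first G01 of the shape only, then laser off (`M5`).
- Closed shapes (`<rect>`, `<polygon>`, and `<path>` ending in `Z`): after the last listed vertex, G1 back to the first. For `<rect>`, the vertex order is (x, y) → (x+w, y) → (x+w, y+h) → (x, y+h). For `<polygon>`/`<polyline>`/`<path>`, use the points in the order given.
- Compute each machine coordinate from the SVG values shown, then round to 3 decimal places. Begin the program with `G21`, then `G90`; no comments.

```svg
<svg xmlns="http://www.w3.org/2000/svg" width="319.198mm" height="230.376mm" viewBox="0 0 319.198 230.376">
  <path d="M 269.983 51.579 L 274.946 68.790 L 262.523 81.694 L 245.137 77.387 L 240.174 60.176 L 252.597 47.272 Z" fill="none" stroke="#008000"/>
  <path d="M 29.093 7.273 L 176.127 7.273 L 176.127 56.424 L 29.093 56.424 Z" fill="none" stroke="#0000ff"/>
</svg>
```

G21
G90
G0 X269.983 Y178.797
M3 S746
G01 X274.946 Y161.586 F1249
G01 X262.523 Y148.682
G01 X245.137 Y152.989
G01 X240.174 Y170.200
G01 X252.597 Y183.104
G01 X269.983 Y178.797
M5
G0 X29.093 Y223.103
M3 S286
G01 X176.127 Y223.103 F2854
G01 X176.127 Y173.952
G01 X29.093 Y173.952
G01 X29.093 Y223.103
M5

Since the viewBox matches the mm dimensions, user units are millimetres directly. The only transform is the Y-flip y_m = 230.376 − y_svg.

Shape 1 is a regular polygon drawn with `<path>`. Its stroke #008000 means cut at S746, F1249. After flipping Y the toolpath is (269.983,178.797) → (274.946,161.586) → (262.523,148.682) → (245.137,152.989) → (240.174,170.200) → (252.597,183.104) → (269.983,178.797), returning to the start.

Shape 2 is a rectangle drawn with `<path>`. Its stroke #0000ff means engrave at S286, F2854. After flipping Y the toolpath is (29.093,223.103) → (176.127,223.103) → (176.127,173.952) → (29.093,173.952) → (29.093,223.103), returning to the start.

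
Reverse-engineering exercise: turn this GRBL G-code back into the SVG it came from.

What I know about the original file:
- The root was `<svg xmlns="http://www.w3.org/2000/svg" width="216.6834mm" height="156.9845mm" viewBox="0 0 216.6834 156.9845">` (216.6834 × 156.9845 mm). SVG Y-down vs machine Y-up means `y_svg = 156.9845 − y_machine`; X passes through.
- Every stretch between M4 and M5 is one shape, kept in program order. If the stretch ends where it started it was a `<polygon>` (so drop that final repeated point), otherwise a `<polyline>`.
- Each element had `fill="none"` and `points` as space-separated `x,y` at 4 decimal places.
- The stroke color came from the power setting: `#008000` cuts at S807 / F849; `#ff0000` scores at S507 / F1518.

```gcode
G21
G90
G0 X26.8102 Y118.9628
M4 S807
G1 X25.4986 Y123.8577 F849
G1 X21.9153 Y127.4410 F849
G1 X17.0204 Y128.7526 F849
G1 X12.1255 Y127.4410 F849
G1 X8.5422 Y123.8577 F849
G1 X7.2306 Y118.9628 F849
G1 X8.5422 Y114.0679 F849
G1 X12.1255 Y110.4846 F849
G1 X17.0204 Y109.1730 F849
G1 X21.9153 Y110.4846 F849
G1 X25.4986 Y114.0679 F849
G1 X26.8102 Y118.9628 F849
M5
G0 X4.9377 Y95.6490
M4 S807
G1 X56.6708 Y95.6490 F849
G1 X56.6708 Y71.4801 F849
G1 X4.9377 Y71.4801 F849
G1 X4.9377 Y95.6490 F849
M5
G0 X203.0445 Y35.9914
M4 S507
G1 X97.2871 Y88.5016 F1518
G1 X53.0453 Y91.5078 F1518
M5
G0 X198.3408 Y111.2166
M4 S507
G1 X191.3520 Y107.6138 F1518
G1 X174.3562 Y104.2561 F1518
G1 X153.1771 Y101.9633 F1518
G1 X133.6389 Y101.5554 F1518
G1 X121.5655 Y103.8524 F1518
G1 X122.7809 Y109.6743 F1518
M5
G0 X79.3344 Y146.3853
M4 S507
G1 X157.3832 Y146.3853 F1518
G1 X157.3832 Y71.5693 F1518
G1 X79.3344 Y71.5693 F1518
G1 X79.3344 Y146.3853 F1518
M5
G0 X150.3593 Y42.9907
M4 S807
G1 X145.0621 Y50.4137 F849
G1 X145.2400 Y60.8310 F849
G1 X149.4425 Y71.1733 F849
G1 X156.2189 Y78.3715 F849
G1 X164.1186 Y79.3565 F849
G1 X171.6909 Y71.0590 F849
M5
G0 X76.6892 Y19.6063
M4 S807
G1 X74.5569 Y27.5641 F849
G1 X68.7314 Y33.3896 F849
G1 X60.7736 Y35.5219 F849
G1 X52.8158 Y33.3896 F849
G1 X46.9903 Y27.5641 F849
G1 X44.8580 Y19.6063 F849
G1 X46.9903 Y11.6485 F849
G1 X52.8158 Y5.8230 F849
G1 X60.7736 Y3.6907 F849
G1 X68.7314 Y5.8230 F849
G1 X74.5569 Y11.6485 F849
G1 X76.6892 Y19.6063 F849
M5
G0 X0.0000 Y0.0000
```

Machine Y-up, SVG Y-down with viewBox height 156.9845, so y_svg = 156.9845 − y_machine; X carries over.

Run 1: the run's S807 means `#008000` (cut). The run returns to its start, so emit a `<polygon>` with points (Y-flipped): 26.8102,38.0217 25.4986,33.1268 21.9153,29.5435 17.0204,28.2319 12.1255,29.5435 8.5422,33.1268 7.2306,38.0217 8.5422,42.9166 12.1255,46.4999 17.0204,47.8115 21.9153,46.4999 25.4986,42.9166.

Run 2: power S807 maps to stroke `#008000` (cut). The run returns to its start, so emit a `<polygon>` with points (Y-flipped): 4.9377,61.3355 56.6708,61.3355 56.6708,85.5044 4.9377,85.5044.

Run 3: power S507 maps to stroke `#ff0000` (score). The run is open, so emit a `<polyline>` with points (Y-flipped): 203.0445,120.9931 97.2871,68.4829 53.0453,65.4767.

Run 4: S507 ⇒ score layer `#ff0000`. The run is open, so emit a `<polyline>` with points (Y-flipped): 198.3408,45.7679 191.3520,49.3707 174.3562,52.7284 153.1771,55.0212 133.6389,55.4291 121.5655,53.1321 122.7809,47.3102.

Run 5: the run's S507 means `#ff0000` (score). The run returns to its start, so emit a `<polygon>` with points (Y-flipped): 79.3344,10.5992 157.3832,10.5992 157.3832,85.4152 79.3344,85.4152.

Run 6: S807 ⇒ cut layer `#008000`. The run is open, so emit a `<polyline>` with points (Y-flipped): 150.3593,113.9938 145.0621,106.5708 145.2400,96.1535 149.4425,85.8112 156.2189,78.6130 164.1186,77.6280 171.6909,85.9255.

Run 7: the run's S807 means `#008000` (cut). The run returns to its start, so emit a `<polygon>` with points (Y-flipped): 76.6892,137.3782 74.5569,129.4204 68.7314,123.5949 60.7736,121.4626 52.8158,123.5949 46.9903,129.4204 44.8580,137.3782 46.9903,145.3360 52.8158,151.1615 60.7736,153.2938 68.7314,151.1615 74.5569,145.3360.

<svg xmlns="http://www.w3.org/2000/svg" width="216.6834mm" height="156.9845mm" viewBox="0 0 216.6834 156.9845">
  <polygon points="26.8102,38.0217 25.4986,33.1268 21.9153,29.5435 17.0204,28.2319 12.1255,29.5435 8.5422,33.1268 7.2306,38.0217 8.5422,42.9166 12.1255,46.4999 17.0204,47.8115 21.9153,46.4999 25.4986,42.9166" fill="none" stroke="#008000"/>
  <polygon points="4.9377,61.3355 56.6708,61.3355 56.6708,85.5044 4.9377,85.5044" fill="none" stroke="#008000"/>
  <polyline points="203.0445,120.9931 97.2871,68.4829 53.0453,65.4767" fill="none" stroke="#ff0000"/>
  <polyline points="198.3408,45.7679 191.3520,49.3707 174.3562,52.7284 153.1771,55.0212 133.6389,55.4291 121.5655,53.1321 122.7809,47.3102" fill="none" stroke="#ff0000"/>
  <polygon points="79.3344,10.5992 157.3832,10.5992 157.3832,85.4152 79.3344,85.4152" fill="none" stroke="#ff0000"/>
  <polyline points="150.3593,113.9938 145.0621,106.5708 145.2400,96.1535 149.4425,85.8112 156.2189,78.6130 164.1186,77.6280 171.6909,85.9255" fill="none" stroke="#008000"/>
  <polygon points="76.6892,137.3782 74.5569,129.4204 68.7314,123.5949 60.7736,121.4626 52.8158,123.5949 46.9903,129.4204 44.8580,137.3782 46.9903,145.3360 52.8158,151.1615 60.7736,153.2938 68.7314,151.1615 74.5569,145.3360" fill="none" stroke="#008000"/>
</svg>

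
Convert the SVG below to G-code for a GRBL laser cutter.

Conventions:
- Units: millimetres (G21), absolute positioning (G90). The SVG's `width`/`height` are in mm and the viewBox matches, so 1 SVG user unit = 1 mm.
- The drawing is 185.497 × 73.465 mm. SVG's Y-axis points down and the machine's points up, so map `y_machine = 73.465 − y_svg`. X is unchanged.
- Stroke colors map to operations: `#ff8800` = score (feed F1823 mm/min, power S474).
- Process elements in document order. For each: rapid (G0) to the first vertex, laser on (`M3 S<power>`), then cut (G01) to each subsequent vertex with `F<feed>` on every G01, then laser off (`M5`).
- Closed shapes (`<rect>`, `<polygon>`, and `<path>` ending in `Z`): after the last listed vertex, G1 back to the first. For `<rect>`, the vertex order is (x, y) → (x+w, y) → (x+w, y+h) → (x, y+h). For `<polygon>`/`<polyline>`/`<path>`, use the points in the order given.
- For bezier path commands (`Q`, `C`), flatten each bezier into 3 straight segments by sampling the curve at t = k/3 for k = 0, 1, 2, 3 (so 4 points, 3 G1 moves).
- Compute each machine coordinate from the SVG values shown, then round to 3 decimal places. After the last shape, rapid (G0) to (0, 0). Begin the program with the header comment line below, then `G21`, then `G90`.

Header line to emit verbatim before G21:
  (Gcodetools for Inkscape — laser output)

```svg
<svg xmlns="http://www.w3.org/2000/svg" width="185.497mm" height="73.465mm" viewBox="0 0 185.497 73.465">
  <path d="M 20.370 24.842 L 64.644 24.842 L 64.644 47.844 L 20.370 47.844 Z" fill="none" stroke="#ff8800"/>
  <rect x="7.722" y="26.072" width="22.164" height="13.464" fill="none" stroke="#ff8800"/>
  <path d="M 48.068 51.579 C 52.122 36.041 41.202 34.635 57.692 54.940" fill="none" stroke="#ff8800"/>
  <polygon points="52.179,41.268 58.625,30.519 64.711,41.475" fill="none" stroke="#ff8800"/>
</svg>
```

(Gcodetools for Inkscape — laser output)
G21
G90
G0 X20.370 Y48.623
M3 S474
G01 X64.644 Y48.623 F1823
G01 X64.644 Y25.621 F1823
G01 X20.370 Y25.621 F1823
G01 X20.370 Y48.623 F1823
M5
G0 X7.722 Y47.393
M3 S474
G01 X29.886 Y47.393 F1823
G01 X29.886 Y33.929 F1823
G01 X7.722 Y33.929 F1823
G01 X7.722 Y47.393 F1823
M5
G0 X48.068 Y21.886
M3 S474
G01 X48.700 Y32.433 F1823
G01 X48.769 Y31.874 F1823
G01 X57.692 Y18.525 F1823
M5
G0 X52.179 Y32.197
M3 S474
G01 X58.625 Y42.946 F1823
G01 X64.711 Y31.990 F1823
G01 X52.179 Y32.197 F1823
M5
G0 X0.000 Y0.000

Since the viewBox matches the mm dimensions, user units are millimetres directly. The only transform is the Y-flip y_m = 73.465 − y_svg.

Shape 1 is a rectangle drawn with `<path>`. Its stroke #ff8800 means score at S474, F1823. After flipping Y the toolpath is (20.370,48.623) → (64.644,48.623) → (64.644,25.621) → (20.370,25.621) → (20.370,48.623), returning to the start.

Shape 2 is a rectangle drawn with `<rect>`. Its stroke #ff8800 means score at S474, F1823. After flipping Y the toolpath is (7.722,47.393) → (29.886,47.393) → (29.886,33.929) → (7.722,33.929) → (7.722,47.393), returning to the start.

Shape 3 is a cubic bezier drawn with `<path>`. Its stroke #ff8800 means score at S474, F1823. After flipping Y the toolpath is (48.068,21.886) → (48.700,32.433) → (48.769,31.874) → (57.692,18.525).

Shape 4 is a regular polygon drawn with `<polygon>`. Its stroke #ff8800 means score at S474, F1823. After flipping Y the toolpath is (52.179,32.197) → (58.625,42.946) → (64.711,31.990) → (52.179,32.197), returning to the start.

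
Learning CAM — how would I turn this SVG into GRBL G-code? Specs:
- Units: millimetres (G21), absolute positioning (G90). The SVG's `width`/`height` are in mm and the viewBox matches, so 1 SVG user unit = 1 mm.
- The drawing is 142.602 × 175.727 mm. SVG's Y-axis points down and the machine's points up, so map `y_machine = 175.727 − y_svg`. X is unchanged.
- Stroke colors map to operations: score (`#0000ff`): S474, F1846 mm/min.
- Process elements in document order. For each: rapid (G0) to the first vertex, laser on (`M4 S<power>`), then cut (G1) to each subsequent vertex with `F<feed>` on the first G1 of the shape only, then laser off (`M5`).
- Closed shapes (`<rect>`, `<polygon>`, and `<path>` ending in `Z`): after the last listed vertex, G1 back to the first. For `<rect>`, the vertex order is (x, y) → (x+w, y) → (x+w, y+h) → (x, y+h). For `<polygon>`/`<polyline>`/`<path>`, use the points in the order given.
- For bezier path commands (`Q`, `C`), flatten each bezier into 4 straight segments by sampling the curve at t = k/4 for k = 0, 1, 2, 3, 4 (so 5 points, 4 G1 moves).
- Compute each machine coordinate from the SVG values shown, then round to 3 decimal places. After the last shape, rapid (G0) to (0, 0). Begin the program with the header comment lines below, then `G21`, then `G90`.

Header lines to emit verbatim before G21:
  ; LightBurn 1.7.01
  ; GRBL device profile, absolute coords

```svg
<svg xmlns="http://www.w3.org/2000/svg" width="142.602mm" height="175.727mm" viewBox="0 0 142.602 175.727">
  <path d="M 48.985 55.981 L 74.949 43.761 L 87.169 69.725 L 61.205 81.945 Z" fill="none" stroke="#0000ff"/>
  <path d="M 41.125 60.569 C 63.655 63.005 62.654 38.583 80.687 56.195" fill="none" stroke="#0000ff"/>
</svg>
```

viewBox `0 0 142.602 175.727` with mm width/height → 1 unit = 1 mm. Flip: y_m = 175.727 − y_svg.

**Shape 1** — `<path>` regular polygon, stroke `#0000ff` → score (S474, F1846). Machine vertices: (48.985,119.746) → (74.949,131.966) → (87.169,106.002) → (61.205,93.782) → (48.985,119.746). Closed: final G1 returns to the first vertex.

**Shape 2** — `<path>` cubic bezier, stroke `#0000ff` → score (S474, F1846). Control points (SVG): P0=(41.125,60.569), P1=(63.655,63.005), P2=(62.654,38.583), P3=(80.687,56.195); sampled at t=k/4. Machine vertices: (41.125,115.158) → (54.276,117.290) → (62.592,123.036) → (70.066,125.936) → (80.687,119.532). Open path.

; LightBurn 1.7.01
; GRBL device profile, absolute coords
G21
G90
G0 X48.985 Y119.746
M4 S474
G1 X74.949 Y131.966 F1846
G1 X87.169 Y106.002
G1 X61.205 Y93.782
G1 X48.985 Y119.746
M5
G0 X41.125 Y115.158
M4 S474
G1 X54.276 Y117.290 F1846
G1 X62.592 Y123.036
G1 X70.066 Y125.936
G1 X80.687 Y119.532
M5
G0 X0.000 Y0.000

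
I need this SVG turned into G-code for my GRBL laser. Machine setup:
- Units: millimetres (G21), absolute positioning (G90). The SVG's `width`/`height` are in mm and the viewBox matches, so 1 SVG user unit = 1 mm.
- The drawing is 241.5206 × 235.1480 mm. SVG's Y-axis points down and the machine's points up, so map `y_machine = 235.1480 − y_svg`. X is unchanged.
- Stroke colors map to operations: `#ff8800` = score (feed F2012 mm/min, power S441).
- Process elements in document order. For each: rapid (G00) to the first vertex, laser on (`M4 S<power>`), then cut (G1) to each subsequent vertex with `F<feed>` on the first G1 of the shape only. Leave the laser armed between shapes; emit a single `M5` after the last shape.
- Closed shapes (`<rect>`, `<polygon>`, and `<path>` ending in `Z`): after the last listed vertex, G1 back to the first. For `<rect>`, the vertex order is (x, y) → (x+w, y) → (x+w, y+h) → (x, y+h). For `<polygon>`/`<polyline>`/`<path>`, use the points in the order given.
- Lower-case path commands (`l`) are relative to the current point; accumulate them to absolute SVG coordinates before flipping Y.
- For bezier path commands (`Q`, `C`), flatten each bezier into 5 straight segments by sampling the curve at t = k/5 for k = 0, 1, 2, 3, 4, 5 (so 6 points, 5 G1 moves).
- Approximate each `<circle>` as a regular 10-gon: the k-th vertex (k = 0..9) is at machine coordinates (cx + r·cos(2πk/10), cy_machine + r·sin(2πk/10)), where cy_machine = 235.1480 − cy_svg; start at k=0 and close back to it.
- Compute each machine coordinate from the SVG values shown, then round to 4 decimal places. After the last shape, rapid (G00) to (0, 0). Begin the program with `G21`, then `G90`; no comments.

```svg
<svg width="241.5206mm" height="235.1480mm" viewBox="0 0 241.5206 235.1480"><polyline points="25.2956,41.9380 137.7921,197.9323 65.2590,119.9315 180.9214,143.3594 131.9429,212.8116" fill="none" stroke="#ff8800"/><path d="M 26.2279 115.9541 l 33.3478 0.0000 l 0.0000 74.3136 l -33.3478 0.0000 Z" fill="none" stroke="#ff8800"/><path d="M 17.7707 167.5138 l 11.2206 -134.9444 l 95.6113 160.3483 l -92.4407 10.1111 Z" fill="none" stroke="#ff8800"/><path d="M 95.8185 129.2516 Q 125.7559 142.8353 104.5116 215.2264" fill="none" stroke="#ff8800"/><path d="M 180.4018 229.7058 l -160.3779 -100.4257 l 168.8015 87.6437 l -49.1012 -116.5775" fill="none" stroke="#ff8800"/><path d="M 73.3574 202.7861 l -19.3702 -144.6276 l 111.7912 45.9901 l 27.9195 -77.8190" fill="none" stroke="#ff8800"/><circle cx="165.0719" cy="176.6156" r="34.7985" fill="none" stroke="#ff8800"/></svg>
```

G21
G90
G00 X25.2956 Y193.2100
M4 S441
G1 X137.7921 Y37.2157 F2012
G1 X65.2590 Y115.2165
G1 X180.9214 Y91.7886
G1 X131.9429 Y22.3364
G00 X26.2279 Y119.1939
M4 S441
G1 X59.5757 Y119.1939 F2012
G1 X59.5757 Y44.8803
G1 X26.2279 Y44.8803
G1 X26.2279 Y119.1939
G00 X17.7707 Y67.6342
M4 S441
G1 X28.9913 Y202.5786 F2012
G1 X124.6026 Y42.2303
G1 X32.1619 Y32.1192
G1 X17.7707 Y67.6342
G00 X95.8185 Y105.8964
M4 S441
G1 X105.7462 Y98.1106 F2012
G1 X111.5793 Y85.6203
G1 X113.3180 Y68.4253
G1 X110.9621 Y46.5257
G1 X104.5116 Y19.9216
G00 X180.4018 Y5.4422
M4 S441
G1 X20.0239 Y105.8679 F2012
G1 X188.8254 Y18.2242
G1 X139.7242 Y134.8017
G00 X73.3574 Y32.3619
M4 S441
G1 X53.9872 Y176.9895 F2012
G1 X165.7784 Y130.9994
G1 X193.6979 Y208.8184
G00 X199.8704 Y58.5324
M4 S441
G1 X193.2245 Y78.9864 F2012
G1 X175.8252 Y91.6277
G1 X154.3186 Y91.6277
G1 X136.9193 Y78.9864
G1 X130.2734 Y58.5324
G1 X136.9193 Y38.0784
G1 X154.3186 Y25.4371
G1 X175.8252 Y25.4371
G1 X193.2245 Y38.0784
G1 X199.8704 Y58.5324
M5
G00 X0.0000 Y0.0000

1 u = 1 mm; y_m = 235.1480 − y.

[1] `<polyline>` open polyline, #ff8800→score S441 F2012: (25.2956,193.2100) → (137.7921,37.2157) → (65.2590,115.2165) → (180.9214,91.7886) → (131.9429,22.3364)

[2] `<path>` rectangle, #ff8800→score S441 F2012: (26.2279,119.1939) → (59.5757,119.1939) → (59.5757,44.8803) → (26.2279,44.8803) → (26.2279,119.1939) (closed)

[3] `<path>` closed polygon, #ff8800→score S441 F2012: (17.7707,67.6342) → (28.9913,202.5786) → (124.6026,42.2303) → (32.1619,32.1192) → (17.7707,67.6342) (closed)

[4] `<path>` quadratic bezier, #ff8800→score S441 F2012: (95.8185,105.8964) → (105.7462,98.1106) → (111.5793,85.6203) → (113.3180,68.4253) → (110.9621,46.5257) → (104.5116,19.9216)

[5] `<path>` open polyline, #ff8800→score S441 F2012: (180.4018,5.4422) → (20.0239,105.8679) → (188.8254,18.2242) → (139.7242,134.8017)

[6] `<path>` open polyline, #ff8800→score S441 F2012: (73.3574,32.3619) → (53.9872,176.9895) → (165.7784,130.9994) → (193.6979,208.8184)

[7] `<circle>` circle, #ff8800→score S441 F2012: (199.8704,58.5324) → (193.2245,78.9864) → (175.8252,91.6277) → (154.3186,91.6277) → (136.9193,78.9864) → (130.2734,58.5324) → (136.9193,38.0784) → (154.3186,25.4371) → (175.8252,25.4371) → (193.2245,38.0784) → (199.8704,58.5324) (closed)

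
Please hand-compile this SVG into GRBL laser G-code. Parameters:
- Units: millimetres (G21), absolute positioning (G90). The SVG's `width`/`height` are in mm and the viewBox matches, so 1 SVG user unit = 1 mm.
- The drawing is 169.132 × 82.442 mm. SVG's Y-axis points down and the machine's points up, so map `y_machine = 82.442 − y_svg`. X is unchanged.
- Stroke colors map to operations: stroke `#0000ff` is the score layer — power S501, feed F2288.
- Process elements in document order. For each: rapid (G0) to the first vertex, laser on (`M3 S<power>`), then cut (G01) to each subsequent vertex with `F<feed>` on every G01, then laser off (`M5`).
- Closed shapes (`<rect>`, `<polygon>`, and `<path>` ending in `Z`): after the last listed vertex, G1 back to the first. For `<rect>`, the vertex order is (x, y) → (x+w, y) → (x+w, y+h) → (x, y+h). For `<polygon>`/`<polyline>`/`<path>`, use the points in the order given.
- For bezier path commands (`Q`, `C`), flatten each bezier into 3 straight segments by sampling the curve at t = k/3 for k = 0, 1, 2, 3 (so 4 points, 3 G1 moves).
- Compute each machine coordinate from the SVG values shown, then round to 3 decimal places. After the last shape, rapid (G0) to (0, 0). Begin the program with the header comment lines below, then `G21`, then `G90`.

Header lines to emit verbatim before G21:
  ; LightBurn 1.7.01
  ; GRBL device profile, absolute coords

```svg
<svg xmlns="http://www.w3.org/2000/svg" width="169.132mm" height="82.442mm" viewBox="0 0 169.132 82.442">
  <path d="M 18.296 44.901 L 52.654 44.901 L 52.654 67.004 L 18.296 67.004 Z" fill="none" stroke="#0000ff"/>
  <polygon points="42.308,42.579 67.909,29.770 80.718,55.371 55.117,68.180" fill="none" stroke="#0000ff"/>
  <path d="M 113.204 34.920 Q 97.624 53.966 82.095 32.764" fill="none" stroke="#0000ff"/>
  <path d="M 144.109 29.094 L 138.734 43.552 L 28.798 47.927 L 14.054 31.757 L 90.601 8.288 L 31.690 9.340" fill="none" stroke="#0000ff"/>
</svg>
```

; LightBurn 1.7.01
; GRBL device profile, absolute coords
G21
G90
G0 X18.296 Y37.541
M3 S501
G01 X52.654 Y37.541 F2288
G01 X52.654 Y15.438 F2288
G01 X18.296 Y15.438 F2288
G01 X18.296 Y37.541 F2288
M5
G0 X42.308 Y39.863
M3 S501
G01 X67.909 Y52.672 F2288
G01 X80.718 Y27.071 F2288
G01 X55.117 Y14.262 F2288
G01 X42.308 Y39.863 F2288
M5
G0 X113.204 Y47.522
M3 S501
G01 X102.823 Y39.297 F2288
G01 X92.453 Y40.015 F2288
G01 X82.095 Y49.678 F2288
M5
G0 X144.109 Y53.348
M3 S501
G01 X138.734 Y38.890 F2288
G01 X28.798 Y34.515 F2288
G01 X14.054 Y50.685 F2288
G01 X90.601 Y74.154 F2288
G01 X31.690 Y73.102 F2288
M5
G0 X0.000 Y0.000

Since the viewBox matches the mm dimensions, user units are millimetres directly. The only transform is the Y-flip y_m = 82.442 − y_svg.

Shape 1 is a rectangle drawn with `<path>`. Its stroke #0000ff means score at S501, F2288. After flipping Y the toolpath is (18.296,37.541) → (52.654,37.541) → (52.654,15.438) → (18.296,15.438) → (18.296,37.541), returning to the start.

Shape 2 is a regular polygon drawn with `<polygon>`. Its stroke #0000ff means score at S501, F2288. After flipping Y the toolpath is (42.308,39.863) → (67.909,52.672) → (80.718,27.071) → (55.117,14.262) → (42.308,39.863), returning to the start.

Shape 3 is a quadratic bezier drawn with `<path>`. Its stroke #0000ff means score at S501, F2288. After flipping Y the toolpath is (113.204,47.522) → (102.823,39.297) → (92.453,40.015) → (82.095,49.678).

Shape 4 is a open polyline drawn with `<path>`. Its stroke #0000ff means score at S501, F2288. After flipping Y the toolpath is (144.109,53.348) → (138.734,38.890) → (28.798,34.515) → (14.054,50.685) → (90.601,74.154) → (31.690,73.102).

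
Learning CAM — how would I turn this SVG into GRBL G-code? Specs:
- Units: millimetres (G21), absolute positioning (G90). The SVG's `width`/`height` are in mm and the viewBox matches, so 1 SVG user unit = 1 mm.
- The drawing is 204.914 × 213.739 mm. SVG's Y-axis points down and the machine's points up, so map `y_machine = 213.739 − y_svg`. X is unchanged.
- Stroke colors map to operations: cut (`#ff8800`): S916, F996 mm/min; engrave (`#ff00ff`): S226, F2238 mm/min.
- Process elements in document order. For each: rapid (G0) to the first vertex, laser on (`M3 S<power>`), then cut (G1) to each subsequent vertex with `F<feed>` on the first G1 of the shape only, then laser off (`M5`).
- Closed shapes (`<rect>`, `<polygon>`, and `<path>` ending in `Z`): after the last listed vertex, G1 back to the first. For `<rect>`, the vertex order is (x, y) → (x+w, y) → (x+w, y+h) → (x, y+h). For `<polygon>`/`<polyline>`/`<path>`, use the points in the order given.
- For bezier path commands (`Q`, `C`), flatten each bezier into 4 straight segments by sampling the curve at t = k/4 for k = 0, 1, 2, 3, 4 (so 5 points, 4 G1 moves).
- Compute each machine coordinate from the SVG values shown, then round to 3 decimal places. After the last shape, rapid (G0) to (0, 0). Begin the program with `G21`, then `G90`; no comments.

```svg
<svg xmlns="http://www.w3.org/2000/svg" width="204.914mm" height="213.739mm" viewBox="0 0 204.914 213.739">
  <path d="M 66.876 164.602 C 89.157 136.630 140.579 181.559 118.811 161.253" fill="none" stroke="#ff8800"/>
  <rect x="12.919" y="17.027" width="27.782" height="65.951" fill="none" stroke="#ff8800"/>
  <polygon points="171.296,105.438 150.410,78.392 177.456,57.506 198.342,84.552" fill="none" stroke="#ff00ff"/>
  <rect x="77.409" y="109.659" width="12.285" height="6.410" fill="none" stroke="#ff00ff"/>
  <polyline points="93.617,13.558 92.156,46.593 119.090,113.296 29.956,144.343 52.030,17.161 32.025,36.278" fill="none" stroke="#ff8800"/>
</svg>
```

G21
G90
G0 X66.876 Y49.137
M3 S916
G1 X87.452 Y58.605 F996
G1 X109.362 Y53.686
G1 X123.013 Y47.330
G1 X118.811 Y52.486
M5
G0 X12.919 Y196.712
M3 S916
G1 X40.701 Y196.712 F996
G1 X40.701 Y130.761
G1 X12.919 Y130.761
G1 X12.919 Y196.712
M5
G0 X171.296 Y108.301
M3 S226
G1 X150.410 Y135.347 F2238
G1 X177.456 Y156.233
G1 X198.342 Y129.187
G1 X171.296 Y108.301
M5
G0 X77.409 Y104.080
M3 S226
G1 X89.694 Y104.080 F2238
G1 X89.694 Y97.670
G1 X77.409 Y97.670
G1 X77.409 Y104.080
M5
G0 X93.617 Y200.181
M3 S916
G1 X92.156 Y167.146 F996
G1 X119.090 Y100.443
G1 X29.956 Y69.396
G1 X52.030 Y196.578
G1 X32.025 Y177.461
M5
G0 X0.000 Y0.000

Since the viewBox matches the mm dimensions, user units are millimetres directly. The only transform is the Y-flip y_m = 213.739 − y_svg.

Shape 1 is a cubic bezier drawn with `<path>`. Its stroke #ff8800 means cut at S916, F996. After flipping Y the toolpath is (66.876,49.137) → (87.452,58.605) → (109.362,53.686) → (123.013,47.330) → (118.811,52.486).

Shape 2 is a rectangle drawn with `<rect>`. Its stroke #ff8800 means cut at S916, F996. After flipping Y the toolpath is (12.919,196.712) → (40.701,196.712) → (40.701,130.761) → (12.919,130.761) → (12.919,196.712), returning to the start.

Shape 3 is a regular polygon drawn with `<polygon>`. Its stroke #ff00ff means engrave at S226, F2238. After flipping Y the toolpath is (171.296,108.301) → (150.410,135.347) → (177.456,156.233) → (198.342,129.187) → (171.296,108.301), returning to the start.

Shape 4 is a rectangle drawn with `<rect>`. Its stroke #ff00ff means engrave at S226, F2238. After flipping Y the toolpath is (77.409,104.080) → (89.694,104.080) → (89.694,97.670) → (77.409,97.670) → (77.409,104.080), returning to the start.

Shape 5 is a open polyline drawn with `<polyline>`. Its stroke #ff8800 means cut at S916, F996. After flipping Y the toolpath is (93.617,200.181) → (92.156,167.146) → (119.090,100.443) → (29.956,69.396) → (52.030,196.578) → (32.025,177.461).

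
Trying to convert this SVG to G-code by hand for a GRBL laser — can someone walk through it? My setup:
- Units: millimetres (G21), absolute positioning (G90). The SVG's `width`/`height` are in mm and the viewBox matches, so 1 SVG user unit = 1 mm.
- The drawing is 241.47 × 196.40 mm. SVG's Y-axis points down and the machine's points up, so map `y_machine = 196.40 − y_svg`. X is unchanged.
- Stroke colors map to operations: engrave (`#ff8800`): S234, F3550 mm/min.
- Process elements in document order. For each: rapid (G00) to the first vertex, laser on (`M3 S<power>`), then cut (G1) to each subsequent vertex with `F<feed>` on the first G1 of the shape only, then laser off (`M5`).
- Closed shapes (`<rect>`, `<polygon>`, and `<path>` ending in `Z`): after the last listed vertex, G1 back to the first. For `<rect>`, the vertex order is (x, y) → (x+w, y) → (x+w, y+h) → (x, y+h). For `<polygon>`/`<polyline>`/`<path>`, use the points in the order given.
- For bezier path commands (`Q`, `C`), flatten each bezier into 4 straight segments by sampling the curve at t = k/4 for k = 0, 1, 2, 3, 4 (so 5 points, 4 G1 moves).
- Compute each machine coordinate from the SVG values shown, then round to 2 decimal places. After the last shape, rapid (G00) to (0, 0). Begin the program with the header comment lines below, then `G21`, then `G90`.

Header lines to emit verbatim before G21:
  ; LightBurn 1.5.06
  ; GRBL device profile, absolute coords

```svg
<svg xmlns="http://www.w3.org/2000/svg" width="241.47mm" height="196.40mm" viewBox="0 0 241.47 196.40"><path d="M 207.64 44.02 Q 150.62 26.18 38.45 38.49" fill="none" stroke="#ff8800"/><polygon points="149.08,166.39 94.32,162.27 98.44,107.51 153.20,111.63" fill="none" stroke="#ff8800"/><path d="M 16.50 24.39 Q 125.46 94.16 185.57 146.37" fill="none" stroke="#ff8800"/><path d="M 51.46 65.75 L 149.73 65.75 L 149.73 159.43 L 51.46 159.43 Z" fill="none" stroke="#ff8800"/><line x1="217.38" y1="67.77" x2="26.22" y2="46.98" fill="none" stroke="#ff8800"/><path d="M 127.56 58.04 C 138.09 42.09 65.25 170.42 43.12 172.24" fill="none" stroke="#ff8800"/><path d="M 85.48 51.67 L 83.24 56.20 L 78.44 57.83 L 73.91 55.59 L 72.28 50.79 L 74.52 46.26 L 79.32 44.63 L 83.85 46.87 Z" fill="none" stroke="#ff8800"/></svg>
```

; LightBurn 1.5.06
; GRBL device profile, absolute coords
G21
G90
G00 X207.64 Y152.38
M3 S234
G1 X175.68 Y159.42 F3550
G1 X136.83 Y162.68
G1 X91.09 Y162.18
G1 X38.45 Y157.91
M5
G00 X149.08 Y30.01
M3 S234
G1 X94.32 Y34.13 F3550
G1 X98.44 Y88.89
G1 X153.20 Y84.77
G1 X149.08 Y30.01
M5
G00 X16.50 Y172.01
M3 S234
G1 X67.93 Y138.22 F3550
G1 X113.25 Y106.63
G1 X152.46 Y77.23
G1 X185.57 Y50.03
M5
G00 X51.46 Y130.65
M3 S234
G1 X149.73 Y130.65 F3550
G1 X149.73 Y36.97
G1 X51.46 Y36.97
G1 X51.46 Y130.65
M5
G00 X217.38 Y128.63
M3 S234
G1 X26.22 Y149.42 F3550
M5
G00 X127.56 Y138.36
M3 S234
G1 X121.92 Y127.50 F3550
G1 X97.59 Y87.92
G1 X67.13 Y45.01
G1 X43.12 Y24.16
M5
G00 X85.48 Y144.73
M3 S234
G1 X83.24 Y140.20 F3550
G1 X78.44 Y138.57
G1 X73.91 Y140.81
G1 X72.28 Y145.61
G1 X74.52 Y150.14
G1 X79.32 Y151.77
G1 X83.85 Y149.53
G1 X85.48 Y144.73
M5
G00 X0.00 Y0.00

viewBox `0 0 241.47 196.40` with mm width/height → 1 unit = 1 mm. Flip: y_m = 196.40 − y_svg.

**Shape 1** — `<path>` quadratic bezier, stroke `#ff8800` → engrave (S234, F3550). Control points (SVG): P0=(207.64,44.02), P1=(150.62,26.18), P2=(38.45,38.49); sampled at t=k/4. Machine vertices: (207.64,152.38) → (175.68,159.42) → (136.83,162.68) → (91.09,162.18) → (38.45,157.91). Open path.

**Shape 2** — `<polygon>` regular polygon, stroke `#ff8800` → engrave (S234, F3550). Machine vertices: (149.08,30.01) → (94.32,34.13) → (98.44,88.89) → (153.20,84.77) → (149.08,30.01). Closed: final G1 returns to the first vertex.

**Shape 3** — `<path>` quadratic bezier, stroke `#ff8800` → engrave (S234, F3550). Control points (SVG): P0=(16.50,24.39), P1=(125.46,94.16), P2=(185.57,146.37); sampled at t=k/4. Machine vertices: (16.50,172.01) → (67.93,138.22) → (113.25,106.63) → (152.46,77.23) → (185.57,50.03). Open path.

**Shape 4** — `<path>` rectangle, stroke `#ff8800` → engrave (S234, F3550). Machine vertices: (51.46,130.65) → (149.73,130.65) → (149.73,36.97) → (51.46,36.97) → (51.46,130.65). Closed: final G1 returns to the first vertex.

**Shape 5** — `<line>` line segment, stroke `#ff8800` → engrave (S234, F3550). Machine vertices: (217.38,128.63) → (26.22,149.42). Open path.

**Shape 6** — `<path>` cubic bezier, stroke `#ff8800` → engrave (S234, F3550). Control points (SVG): P0=(127.56,58.04), P1=(138.09,42.09), P2=(65.25,170.42), P3=(43.12,172.24); sampled at t=k/4. Machine vertices: (127.56,138.36) → (121.92,127.50) → (97.59,87.92) → (67.13,45.01) → (43.12,24.16). Open path.

**Shape 7** — `<path>` regular polygon, stroke `#ff8800` → engrave (S234, F3550). Machine vertices: (85.48,144.73) → (83.24,140.20) → (78.44,138.57) → (73.91,140.81) → (72.28,145.61) → (74.52,150.14) → (79.32,151.77) → (83.85,149.53) → (85.48,144.73). Closed: final G1 returns to the first vertex.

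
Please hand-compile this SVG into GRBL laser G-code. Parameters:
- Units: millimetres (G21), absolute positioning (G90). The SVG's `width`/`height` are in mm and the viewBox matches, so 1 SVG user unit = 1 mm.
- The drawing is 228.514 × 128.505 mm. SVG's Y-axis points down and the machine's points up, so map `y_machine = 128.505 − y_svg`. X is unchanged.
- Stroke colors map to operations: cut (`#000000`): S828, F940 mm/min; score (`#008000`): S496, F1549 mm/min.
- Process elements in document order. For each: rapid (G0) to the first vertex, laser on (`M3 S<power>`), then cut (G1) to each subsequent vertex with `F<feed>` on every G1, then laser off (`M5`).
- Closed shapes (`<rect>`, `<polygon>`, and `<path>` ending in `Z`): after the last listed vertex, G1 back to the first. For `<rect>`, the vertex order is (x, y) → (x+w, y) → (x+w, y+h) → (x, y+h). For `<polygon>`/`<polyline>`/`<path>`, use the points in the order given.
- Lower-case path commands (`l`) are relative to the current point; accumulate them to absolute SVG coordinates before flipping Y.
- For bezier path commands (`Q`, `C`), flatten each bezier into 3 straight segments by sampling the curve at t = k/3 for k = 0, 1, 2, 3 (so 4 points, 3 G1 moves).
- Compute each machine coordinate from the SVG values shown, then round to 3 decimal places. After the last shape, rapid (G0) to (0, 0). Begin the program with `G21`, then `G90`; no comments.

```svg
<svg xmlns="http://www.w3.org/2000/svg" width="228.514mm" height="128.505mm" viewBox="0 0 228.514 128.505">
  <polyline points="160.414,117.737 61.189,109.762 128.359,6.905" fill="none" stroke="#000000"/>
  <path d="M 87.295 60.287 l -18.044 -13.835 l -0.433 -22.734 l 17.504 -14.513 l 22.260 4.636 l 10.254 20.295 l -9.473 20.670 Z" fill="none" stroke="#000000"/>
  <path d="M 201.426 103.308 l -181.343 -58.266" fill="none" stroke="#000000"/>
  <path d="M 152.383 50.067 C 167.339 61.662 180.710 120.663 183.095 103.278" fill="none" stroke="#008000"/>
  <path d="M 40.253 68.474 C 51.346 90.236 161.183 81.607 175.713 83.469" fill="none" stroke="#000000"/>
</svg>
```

G21
G90
G0 X160.414 Y10.768
M3 S828
G1 X61.189 Y18.743 F940
G1 X128.359 Y121.600 F940
M5
G0 X87.295 Y68.218
M3 S828
G1 X69.251 Y82.053 F940
G1 X68.818 Y104.787 F940
G1 X86.322 Y119.300 F940
G1 X108.582 Y114.664 F940
G1 X118.836 Y94.369 F940
G1 X109.363 Y73.699 F940
G1 X87.295 Y68.218 F940
M5
G0 X201.426 Y25.197
M3 S828
G1 X20.083 Y83.463 F940
M5
G0 X152.383 Y78.438
M3 S496
G1 X166.462 Y55.626 F1549
G1 X177.396 Y28.719 F1549
G1 X183.095 Y25.227 F1549
M5
G0 X40.253 Y60.031
M3 S828
G1 X77.074 Y46.885 F940
G1 X136.601 Y44.915 F940
G1 X175.713 Y45.036 F940
M5
G0 X0.000 Y0.000

1 u = 1 mm; y_m = 128.505 − y.

[1] `<polyline>` open polyline, #000000→cut S828 F940: (160.414,10.768) → (61.189,18.743) → (128.359,121.600)

[2] `<path>` regular polygon, #000000→cut S828 F940: (87.295,68.218) → (69.251,82.053) → (68.818,104.787) → (86.322,119.300) → (108.582,114.664) → (118.836,94.369) → (109.363,73.699) → (87.295,68.218) (closed)

[3] `<path>` line segment, #000000→cut S828 F940: (201.426,25.197) → (20.083,83.463)

[4] `<path>` cubic bezier, #008000→score S496 F1549: (152.383,78.438) → (166.462,55.626) → (177.396,28.719) → (183.095,25.227)

[5] `<path>` cubic bezier, #000000→cut S828 F940: (40.253,60.031) → (77.074,46.885) → (136.601,44.915) → (175.713,45.036)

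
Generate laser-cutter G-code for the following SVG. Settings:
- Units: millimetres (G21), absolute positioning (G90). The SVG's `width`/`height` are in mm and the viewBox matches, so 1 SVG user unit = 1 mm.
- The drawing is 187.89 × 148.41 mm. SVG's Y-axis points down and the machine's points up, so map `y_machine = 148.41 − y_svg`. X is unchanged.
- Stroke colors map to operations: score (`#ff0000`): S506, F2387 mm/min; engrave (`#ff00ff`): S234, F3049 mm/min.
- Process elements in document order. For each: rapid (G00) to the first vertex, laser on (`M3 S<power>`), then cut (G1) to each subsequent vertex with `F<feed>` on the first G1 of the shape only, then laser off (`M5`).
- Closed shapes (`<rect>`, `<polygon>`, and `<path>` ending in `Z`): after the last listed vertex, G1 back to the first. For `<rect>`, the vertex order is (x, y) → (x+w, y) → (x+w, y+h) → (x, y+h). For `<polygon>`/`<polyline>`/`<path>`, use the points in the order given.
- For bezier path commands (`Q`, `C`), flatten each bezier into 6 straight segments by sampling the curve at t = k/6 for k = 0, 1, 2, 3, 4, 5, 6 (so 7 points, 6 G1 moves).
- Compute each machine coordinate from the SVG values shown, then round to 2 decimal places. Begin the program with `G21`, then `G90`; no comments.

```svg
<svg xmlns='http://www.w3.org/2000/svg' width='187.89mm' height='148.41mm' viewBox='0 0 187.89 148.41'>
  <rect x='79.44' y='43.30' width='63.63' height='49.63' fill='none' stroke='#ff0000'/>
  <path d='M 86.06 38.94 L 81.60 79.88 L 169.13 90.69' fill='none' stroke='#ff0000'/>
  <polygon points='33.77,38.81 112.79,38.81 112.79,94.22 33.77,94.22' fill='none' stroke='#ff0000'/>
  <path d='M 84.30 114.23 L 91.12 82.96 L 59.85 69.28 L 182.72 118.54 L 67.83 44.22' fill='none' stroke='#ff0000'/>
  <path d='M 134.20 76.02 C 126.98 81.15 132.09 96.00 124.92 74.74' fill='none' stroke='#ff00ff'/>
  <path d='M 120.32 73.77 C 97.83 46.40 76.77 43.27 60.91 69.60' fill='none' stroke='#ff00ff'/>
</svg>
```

G21
G90
G00 X79.44 Y105.11
M3 S506
G1 X143.07 Y105.11 F2387
G1 X143.07 Y55.48
G1 X79.44 Y55.48
G1 X79.44 Y105.11
M5
G00 X86.06 Y109.47
M3 S506
G1 X81.60 Y68.53 F2387
G1 X169.13 Y57.72
M5
G00 X33.77 Y109.60
M3 S506
G1 X112.79 Y109.60 F2387
G1 X112.79 Y54.19
G1 X33.77 Y54.19
G1 X33.77 Y109.60
M5
G00 X84.30 Y34.18
M3 S506
G1 X91.12 Y65.45 F2387
G1 X59.85 Y79.13
G1 X182.72 Y29.87
G1 X67.83 Y104.19
M5
G00 X134.20 Y72.39
M3 S234
G1 X131.50 Y69.23 F3049
G1 X130.18 Y65.72
G1 X129.54 Y63.13
G1 X128.91 Y62.75
G1 X127.60 Y65.84
G1 X124.92 Y73.67
M5
G00 X120.32 Y74.64
M3 S234
G1 X109.21 Y86.28 F3049
G1 X98.45 Y93.74
G1 X88.13 Y96.86
G1 X78.36 Y95.51
G1 X69.26 Y89.54
G1 X60.91 Y78.81
M5

1 u = 1 mm; y_m = 148.41 − y.

[1] `<rect>` rectangle, #ff0000→score S506 F2387: (79.44,105.11) → (143.07,105.11) → (143.07,55.48) → (79.44,55.48) → (79.44,105.11) (closed)

[2] `<path>` open polyline, #ff0000→score S506 F2387: (86.06,109.47) → (81.60,68.53) → (169.13,57.72)

[3] `<polygon>` rectangle, #ff0000→score S506 F2387: (33.77,109.60) → (112.79,109.60) → (112.79,54.19) → (33.77,54.19) → (33.77,109.60) (closed)

[4] `<path>` open polyline, #ff0000→score S506 F2387: (84.30,34.18) → (91.12,65.45) → (59.85,79.13) → (182.72,29.87) → (67.83,104.19)

[5] `<path>` cubic bezier, #ff00ff→engrave S234 F3049: (134.20,72.39) → (131.50,69.23) → (130.18,65.72) → (129.54,63.13) → (128.91,62.75) → (127.60,65.84) → (124.92,73.67)

[6] `<path>` cubic bezier, #ff00ff→engrave S234 F3049: (120.32,74.64) → (109.21,86.28) → (98.45,93.74) → (88.13,96.86) → (78.36,95.51) → (69.26,89.54) → (60.91,78.81)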